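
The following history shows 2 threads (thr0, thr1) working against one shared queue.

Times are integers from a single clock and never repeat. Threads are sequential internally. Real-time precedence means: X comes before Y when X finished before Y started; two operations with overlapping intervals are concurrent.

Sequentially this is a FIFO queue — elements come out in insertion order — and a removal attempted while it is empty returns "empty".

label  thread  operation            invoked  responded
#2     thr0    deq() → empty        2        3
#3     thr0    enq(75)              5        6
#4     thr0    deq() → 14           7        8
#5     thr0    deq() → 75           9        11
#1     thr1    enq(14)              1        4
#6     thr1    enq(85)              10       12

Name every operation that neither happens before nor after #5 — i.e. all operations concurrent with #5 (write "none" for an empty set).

#6

#5 spans [9,11]: anything still running between times 9 and 11 counts as concurrent
#1 [1,4]: before
#2 [2,3]: before
#3 [5,6]: before
#4 [7,8]: before
#6 [10,12]: concurrent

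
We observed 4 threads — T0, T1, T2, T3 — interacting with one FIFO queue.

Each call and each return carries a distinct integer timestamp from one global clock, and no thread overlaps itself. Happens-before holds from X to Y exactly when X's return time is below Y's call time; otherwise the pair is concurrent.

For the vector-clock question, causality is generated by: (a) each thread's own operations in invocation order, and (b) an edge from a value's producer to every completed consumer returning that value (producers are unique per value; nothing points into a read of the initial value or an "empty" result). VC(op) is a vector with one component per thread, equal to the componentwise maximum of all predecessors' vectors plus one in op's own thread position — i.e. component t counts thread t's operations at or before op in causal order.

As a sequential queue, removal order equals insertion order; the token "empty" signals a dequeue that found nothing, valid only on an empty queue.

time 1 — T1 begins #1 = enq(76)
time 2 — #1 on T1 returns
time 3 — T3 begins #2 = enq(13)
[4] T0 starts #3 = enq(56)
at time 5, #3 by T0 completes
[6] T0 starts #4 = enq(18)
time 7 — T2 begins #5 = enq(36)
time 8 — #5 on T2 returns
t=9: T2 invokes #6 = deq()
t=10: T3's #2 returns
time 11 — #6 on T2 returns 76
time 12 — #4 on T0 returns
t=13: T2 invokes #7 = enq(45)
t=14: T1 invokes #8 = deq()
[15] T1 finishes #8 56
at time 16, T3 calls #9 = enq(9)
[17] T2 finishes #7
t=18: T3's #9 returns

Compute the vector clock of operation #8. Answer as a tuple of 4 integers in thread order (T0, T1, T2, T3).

(1, 2, 0, 0)

#2 (invocation 3): nothing precedes it; T3's component alone gives (0, 0, 0, 1)
#5 (invocation 7): nothing precedes it; T2's component alone gives (0, 0, 1, 0)
#1 (invocation 1): nothing precedes it; T1's component alone gives (0, 1, 0, 0)
#3 (invocation 4): nothing precedes it; T0's component alone gives (1, 0, 0, 0)
invoked at 16, #9 merges VC(#2)=(0, 0, 0, 1) and bumps T3's slot → (0, 0, 0, 2)
invoked at 6, #4 merges VC(#3)=(1, 0, 0, 0) and bumps T0's slot → (2, 0, 0, 0)
invoked at 9, #6 merges VC(#1)=(0, 1, 0, 0), VC(#5)=(0, 0, 1, 0) and bumps T2's slot → (0, 1, 2, 0)
invoked at 14, #8 merges VC(#1)=(0, 1, 0, 0), VC(#3)=(1, 0, 0, 0) and bumps T1's slot → (1, 2, 0, 0)
invoked at 13, #7 merges VC(#6)=(0, 1, 2, 0) and bumps T2's slot → (0, 1, 3, 0)
target: VC(#8) = (1, 2, 0, 0)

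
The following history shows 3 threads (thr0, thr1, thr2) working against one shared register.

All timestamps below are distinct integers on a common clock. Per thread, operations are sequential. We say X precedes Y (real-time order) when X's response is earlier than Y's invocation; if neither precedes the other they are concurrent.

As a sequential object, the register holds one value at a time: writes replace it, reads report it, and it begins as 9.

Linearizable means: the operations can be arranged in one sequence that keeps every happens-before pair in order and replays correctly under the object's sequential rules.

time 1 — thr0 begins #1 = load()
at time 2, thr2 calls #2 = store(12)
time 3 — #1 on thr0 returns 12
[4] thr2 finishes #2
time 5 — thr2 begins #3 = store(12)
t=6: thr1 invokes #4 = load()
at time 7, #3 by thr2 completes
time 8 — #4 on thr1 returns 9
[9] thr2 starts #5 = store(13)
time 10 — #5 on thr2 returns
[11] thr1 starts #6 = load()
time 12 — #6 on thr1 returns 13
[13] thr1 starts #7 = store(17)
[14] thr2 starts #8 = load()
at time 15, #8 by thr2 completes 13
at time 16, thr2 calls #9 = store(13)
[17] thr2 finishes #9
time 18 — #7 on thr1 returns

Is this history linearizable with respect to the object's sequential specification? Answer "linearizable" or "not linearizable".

not linearizable

events 1..7 are fine; event 8 — the response of #4 at time 8 — makes the prefix non-linearizable
4 orders of the 4 completed register ops respect real time; none is legal
sample order #1, #2, #3, #4 stalls at step 1 — #1 load() → 12 has no legal effect
sample order #1, #2, #4, #3 stalls at step 1 — #1 load() → 12 has no legal effect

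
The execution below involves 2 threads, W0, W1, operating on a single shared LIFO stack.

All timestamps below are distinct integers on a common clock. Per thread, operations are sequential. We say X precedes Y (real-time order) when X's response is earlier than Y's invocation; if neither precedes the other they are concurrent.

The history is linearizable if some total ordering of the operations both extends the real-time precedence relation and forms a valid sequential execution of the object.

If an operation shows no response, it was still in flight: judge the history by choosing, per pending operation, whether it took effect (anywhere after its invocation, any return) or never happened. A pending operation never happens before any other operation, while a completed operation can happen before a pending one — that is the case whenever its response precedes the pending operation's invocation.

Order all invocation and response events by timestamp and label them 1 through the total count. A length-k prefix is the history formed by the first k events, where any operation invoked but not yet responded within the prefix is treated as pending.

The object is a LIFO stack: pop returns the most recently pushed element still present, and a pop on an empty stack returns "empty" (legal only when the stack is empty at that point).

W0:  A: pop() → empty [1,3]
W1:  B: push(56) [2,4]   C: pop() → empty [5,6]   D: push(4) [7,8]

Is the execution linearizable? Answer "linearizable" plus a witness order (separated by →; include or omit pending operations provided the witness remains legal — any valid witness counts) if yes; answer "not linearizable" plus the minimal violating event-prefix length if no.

already the first 6 events (up to C's response at time 6) admit no linearization; the first 5 still do
no legal order exists: 2 real-time-consistent candidates over 3 completed LIFO stack operations, all rejected
take A, B, C: step 3 already fails, because C pop() → empty cannot occur there
take B, A, C: step 2 already fails, because A pop() → empty cannot occur there

not linearizable — minimal violating prefix: 6 events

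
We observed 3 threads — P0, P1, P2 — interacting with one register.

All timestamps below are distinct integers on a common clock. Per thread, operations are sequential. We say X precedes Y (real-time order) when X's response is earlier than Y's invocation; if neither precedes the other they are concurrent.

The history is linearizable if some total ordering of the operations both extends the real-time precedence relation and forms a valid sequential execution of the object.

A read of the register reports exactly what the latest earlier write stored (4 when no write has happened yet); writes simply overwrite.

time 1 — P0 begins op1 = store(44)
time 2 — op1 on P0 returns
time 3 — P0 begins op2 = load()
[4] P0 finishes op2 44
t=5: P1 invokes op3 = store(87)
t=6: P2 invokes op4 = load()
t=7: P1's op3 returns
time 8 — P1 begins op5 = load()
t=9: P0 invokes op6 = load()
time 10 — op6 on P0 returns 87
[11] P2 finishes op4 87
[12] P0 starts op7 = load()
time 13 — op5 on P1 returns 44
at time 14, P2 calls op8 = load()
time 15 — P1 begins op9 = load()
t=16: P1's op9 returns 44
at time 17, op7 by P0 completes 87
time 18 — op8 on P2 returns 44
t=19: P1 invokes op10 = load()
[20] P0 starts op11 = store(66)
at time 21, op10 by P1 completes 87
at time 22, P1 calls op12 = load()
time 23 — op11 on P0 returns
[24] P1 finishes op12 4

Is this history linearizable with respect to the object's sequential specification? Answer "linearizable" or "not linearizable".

through event 12 a valid linearization exists; event 13 (op5 responding at time 13) ends that
real-time-consistent orders of the 6 completed operations: 8 — all fail the register replay
no completion choice of the 1 pending operation (op7) rescues it — every subset was tried
e.g. op1, op2, op3, op4, op5, op6 (pending dropped): illegal at step 5, since op5 load() → 44 cannot apply there
e.g. op1, op2, op3, op4, op6, op5 (pending dropped): illegal at step 6, since op5 load() → 44 cannot apply there

not linearizable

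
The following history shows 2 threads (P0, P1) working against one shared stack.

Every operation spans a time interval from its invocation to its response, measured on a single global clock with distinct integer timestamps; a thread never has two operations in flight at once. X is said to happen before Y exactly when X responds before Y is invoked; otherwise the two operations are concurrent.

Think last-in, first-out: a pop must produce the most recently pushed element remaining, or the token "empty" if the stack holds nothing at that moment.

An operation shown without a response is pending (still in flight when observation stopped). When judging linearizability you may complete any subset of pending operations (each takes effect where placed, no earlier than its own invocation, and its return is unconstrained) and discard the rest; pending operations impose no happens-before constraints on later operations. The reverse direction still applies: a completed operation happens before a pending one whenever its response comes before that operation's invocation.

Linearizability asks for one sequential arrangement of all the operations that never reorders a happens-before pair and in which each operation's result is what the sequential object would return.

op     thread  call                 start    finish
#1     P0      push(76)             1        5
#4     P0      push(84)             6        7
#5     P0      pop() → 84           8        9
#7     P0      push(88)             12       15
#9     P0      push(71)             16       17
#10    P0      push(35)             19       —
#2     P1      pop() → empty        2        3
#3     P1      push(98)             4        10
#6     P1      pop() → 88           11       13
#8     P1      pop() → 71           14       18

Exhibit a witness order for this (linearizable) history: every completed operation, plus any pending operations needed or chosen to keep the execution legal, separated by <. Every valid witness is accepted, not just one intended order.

#2 < #1 < #3 < #4 < #5 < #7 < #6 < #9 < #8

step 1: #2 pop() → empty — stack <>
step 2: #1 push(76) — stack <76>
step 3: #3 push(98) — stack <76,98>
step 4: #4 push(84) — stack <76,98,84>
step 5: #5 pop() → 84 — stack <76,98>
step 6: #7 push(88) — stack <76,98,88>
step 7: #6 pop() → 88 — stack <76,98>
step 8: #9 push(71) — stack <76,98,71>
step 9: #8 pop() → 71 — stack <76,98>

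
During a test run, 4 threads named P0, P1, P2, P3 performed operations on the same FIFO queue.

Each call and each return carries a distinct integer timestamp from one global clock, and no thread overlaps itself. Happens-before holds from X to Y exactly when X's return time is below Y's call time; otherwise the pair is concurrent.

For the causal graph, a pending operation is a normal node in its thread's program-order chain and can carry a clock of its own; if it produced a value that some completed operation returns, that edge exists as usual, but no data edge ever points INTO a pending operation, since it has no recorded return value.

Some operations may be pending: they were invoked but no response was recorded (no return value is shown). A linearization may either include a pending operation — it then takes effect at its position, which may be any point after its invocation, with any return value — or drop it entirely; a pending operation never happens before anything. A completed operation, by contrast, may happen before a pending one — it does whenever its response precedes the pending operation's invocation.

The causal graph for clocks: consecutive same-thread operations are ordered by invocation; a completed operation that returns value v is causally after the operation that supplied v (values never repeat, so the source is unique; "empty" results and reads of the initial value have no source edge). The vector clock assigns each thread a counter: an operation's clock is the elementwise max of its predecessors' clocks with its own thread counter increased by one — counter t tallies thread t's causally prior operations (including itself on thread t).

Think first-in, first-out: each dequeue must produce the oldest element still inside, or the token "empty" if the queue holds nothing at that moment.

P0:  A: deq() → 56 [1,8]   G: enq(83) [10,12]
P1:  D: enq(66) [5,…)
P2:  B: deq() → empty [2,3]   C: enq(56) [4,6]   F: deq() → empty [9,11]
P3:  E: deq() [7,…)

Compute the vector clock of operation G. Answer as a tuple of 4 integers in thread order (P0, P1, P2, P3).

(2, 0, 2, 0)

VC(E, invoked at 7): no causal predecessors; +1 on P3 → (0, 0, 0, 1)
VC(B, invoked at 2): no causal predecessors; +1 on P2 → (0, 0, 1, 0)
VC(D, invoked at 5): no causal predecessors; +1 on P1 → (0, 1, 0, 0)
invoked at 4, C merges VC(B)=(0, 0, 1, 0) and bumps P2's slot → (0, 0, 2, 0)
invoked at 9, F merges VC(C)=(0, 0, 2, 0) and bumps P2's slot → (0, 0, 3, 0)
invoked at 1, A merges VC(C)=(0, 0, 2, 0) and bumps P0's slot → (1, 0, 2, 0)
invoked at 10, G merges VC(A)=(1, 0, 2, 0) and bumps P0's slot → (2, 0, 2, 0)
target: VC(G) = (2, 0, 2, 0)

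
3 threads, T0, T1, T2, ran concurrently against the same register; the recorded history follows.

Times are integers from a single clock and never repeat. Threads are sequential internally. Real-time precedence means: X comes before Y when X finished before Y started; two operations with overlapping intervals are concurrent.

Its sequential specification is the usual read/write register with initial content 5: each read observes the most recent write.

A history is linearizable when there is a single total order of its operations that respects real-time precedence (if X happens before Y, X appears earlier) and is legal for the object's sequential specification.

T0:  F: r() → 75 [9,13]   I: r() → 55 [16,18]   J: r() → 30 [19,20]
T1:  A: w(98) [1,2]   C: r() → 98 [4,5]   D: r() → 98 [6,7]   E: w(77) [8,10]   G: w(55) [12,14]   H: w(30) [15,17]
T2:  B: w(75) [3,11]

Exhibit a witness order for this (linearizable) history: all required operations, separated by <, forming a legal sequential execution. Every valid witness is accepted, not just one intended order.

1. A w(98), leaving value 98
2. C r() → 98, leaving value 98
3. D r() → 98, leaving value 98
4. B w(75), leaving value 75
5. F r() → 75, leaving value 75
6. E w(77), leaving value 77
7. G w(55), leaving value 55
8. I r() → 55, leaving value 55
9. H w(30), leaving value 30
10. J r() → 30, leaving value 30

A < C < D < B < F < E < G < I < H < J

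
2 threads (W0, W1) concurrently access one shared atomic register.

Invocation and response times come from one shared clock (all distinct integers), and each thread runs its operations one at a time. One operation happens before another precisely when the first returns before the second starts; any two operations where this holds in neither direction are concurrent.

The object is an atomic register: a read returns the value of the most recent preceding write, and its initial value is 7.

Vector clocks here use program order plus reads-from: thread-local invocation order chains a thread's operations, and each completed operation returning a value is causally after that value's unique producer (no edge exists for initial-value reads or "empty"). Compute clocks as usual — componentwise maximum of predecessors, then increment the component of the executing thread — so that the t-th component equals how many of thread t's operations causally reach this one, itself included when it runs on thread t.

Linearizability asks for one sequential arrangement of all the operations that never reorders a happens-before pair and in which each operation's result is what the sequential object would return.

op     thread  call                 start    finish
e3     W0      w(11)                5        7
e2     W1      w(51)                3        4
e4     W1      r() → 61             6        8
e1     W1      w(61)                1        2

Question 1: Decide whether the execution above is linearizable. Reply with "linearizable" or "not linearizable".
events 1..7 are fine; event 8 — the response of e4 at time 8 — makes the prefix non-linearizable
real-time-consistent orders of the 4 completed operations: 2 — all fail the atomic register replay
for example e1, e2, e3, e4 fails at step 4: e4 r() → 61 is not legal there
for example e1, e2, e4, e3 fails at step 3: e4 r() → 61 is not legal there

not linearizable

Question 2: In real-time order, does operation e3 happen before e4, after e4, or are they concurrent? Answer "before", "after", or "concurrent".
Answer: concurrent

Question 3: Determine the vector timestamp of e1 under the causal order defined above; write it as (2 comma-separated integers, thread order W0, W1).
Answer: (0, 1)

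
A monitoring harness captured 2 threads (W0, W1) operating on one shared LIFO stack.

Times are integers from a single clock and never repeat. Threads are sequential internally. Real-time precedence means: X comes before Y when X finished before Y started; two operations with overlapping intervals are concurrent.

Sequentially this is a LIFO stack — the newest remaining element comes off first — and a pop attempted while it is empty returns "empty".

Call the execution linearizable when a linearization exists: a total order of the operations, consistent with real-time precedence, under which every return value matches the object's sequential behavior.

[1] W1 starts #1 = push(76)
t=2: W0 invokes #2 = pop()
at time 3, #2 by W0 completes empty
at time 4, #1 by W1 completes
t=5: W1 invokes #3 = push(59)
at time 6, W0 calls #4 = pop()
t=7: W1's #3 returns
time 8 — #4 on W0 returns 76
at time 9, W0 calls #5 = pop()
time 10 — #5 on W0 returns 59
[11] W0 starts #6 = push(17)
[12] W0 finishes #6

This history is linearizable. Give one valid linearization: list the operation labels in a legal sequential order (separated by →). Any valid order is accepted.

1. #2 pop() → empty, leaving stack <>
2. #1 push(76), leaving stack <76>
3. #4 pop() → 76, leaving stack <>
4. #3 push(59), leaving stack <59>
5. #5 pop() → 59, leaving stack <>
6. #6 push(17), leaving stack <17>

#2 → #1 → #4 → #3 → #5 → #6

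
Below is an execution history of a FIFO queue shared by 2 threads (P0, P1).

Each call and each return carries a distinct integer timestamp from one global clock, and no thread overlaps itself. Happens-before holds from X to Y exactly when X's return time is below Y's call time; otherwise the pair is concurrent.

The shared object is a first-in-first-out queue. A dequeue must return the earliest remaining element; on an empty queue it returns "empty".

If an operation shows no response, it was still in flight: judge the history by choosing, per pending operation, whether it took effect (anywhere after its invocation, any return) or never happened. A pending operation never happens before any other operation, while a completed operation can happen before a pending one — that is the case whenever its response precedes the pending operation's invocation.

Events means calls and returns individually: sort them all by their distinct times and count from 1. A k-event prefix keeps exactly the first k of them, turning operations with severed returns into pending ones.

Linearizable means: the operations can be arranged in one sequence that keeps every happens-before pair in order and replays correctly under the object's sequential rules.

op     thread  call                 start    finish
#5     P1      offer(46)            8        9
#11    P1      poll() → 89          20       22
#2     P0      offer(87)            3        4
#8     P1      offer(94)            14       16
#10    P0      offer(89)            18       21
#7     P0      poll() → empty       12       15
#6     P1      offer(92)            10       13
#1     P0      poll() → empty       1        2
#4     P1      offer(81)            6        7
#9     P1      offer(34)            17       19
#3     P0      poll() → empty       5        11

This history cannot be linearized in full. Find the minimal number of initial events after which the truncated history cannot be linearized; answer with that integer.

11

a valid linearization of events 1..10 exists, for instance #1, #2, #3, #4, #5:
1. #1 poll() → empty, leaving queue <>
2. #2 offer(87), leaving queue <87>
3. #3 poll() (pending, included), leaving queue <>
4. #4 offer(81), leaving queue <81>
5. #5 offer(46), leaving queue <81,46>
at event 11 (#3's time-11 response) nothing linearizes any more
no completion choice of the 1 pending operation (#6) rescues it — every subset was tried
take #1, #2, #3, #4, #5 (pending dropped): step 3 already fails, because #3 poll() → empty cannot occur there
take #1, #2, #4, #3, #5 (pending dropped): step 4 already fails, because #3 poll() → empty cannot occur there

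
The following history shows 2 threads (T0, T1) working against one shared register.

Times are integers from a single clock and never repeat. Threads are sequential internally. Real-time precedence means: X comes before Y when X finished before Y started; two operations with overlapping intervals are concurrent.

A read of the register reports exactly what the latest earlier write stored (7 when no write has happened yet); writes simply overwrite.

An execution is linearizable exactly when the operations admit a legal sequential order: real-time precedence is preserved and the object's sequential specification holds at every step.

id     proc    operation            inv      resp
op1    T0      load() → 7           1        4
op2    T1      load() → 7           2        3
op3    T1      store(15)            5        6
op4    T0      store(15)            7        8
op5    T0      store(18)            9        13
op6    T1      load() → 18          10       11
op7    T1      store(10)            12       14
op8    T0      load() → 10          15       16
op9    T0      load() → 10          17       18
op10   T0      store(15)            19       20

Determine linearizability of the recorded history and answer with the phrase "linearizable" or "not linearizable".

linearizable

a witness: op1, op2, op3, op4, op5, op6, op7, op8, op9, op10
after step 1 (op1 load() → 7): value 7
after step 2 (op2 load() → 7): value 7
after step 3 (op3 store(15)): value 15
after step 4 (op4 store(15)): value 15
after step 5 (op5 store(18)): value 18
after step 6 (op6 load() → 18): value 18
after step 7 (op7 store(10)): value 10
after step 8 (op8 load() → 10): value 10
after step 9 (op9 load() → 10): value 10
after step 10 (op10 store(15)): value 15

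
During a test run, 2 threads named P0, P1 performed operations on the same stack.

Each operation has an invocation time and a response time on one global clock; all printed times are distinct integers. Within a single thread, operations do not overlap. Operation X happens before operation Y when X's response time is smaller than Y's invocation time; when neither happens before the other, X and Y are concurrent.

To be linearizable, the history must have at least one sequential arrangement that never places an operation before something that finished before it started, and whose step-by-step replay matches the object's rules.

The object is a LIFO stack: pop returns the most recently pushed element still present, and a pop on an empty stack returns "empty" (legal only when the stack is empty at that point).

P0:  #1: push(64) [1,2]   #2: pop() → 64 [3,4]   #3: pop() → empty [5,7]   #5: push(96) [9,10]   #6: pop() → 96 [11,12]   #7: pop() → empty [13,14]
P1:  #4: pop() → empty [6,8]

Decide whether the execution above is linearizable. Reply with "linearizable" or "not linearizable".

witness order: #1, #2, #3, #4, #5, #6, #7
after step 1 (#1 push(64)): stack <64>
after step 2 (#2 pop() → 64): stack <>
after step 3 (#3 pop() → empty): stack <>
after step 4 (#4 pop() → empty): stack <>
after step 5 (#5 push(96)): stack <96>
after step 6 (#6 pop() → 96): stack <>
after step 7 (#7 pop() → empty): stack <>

linearizable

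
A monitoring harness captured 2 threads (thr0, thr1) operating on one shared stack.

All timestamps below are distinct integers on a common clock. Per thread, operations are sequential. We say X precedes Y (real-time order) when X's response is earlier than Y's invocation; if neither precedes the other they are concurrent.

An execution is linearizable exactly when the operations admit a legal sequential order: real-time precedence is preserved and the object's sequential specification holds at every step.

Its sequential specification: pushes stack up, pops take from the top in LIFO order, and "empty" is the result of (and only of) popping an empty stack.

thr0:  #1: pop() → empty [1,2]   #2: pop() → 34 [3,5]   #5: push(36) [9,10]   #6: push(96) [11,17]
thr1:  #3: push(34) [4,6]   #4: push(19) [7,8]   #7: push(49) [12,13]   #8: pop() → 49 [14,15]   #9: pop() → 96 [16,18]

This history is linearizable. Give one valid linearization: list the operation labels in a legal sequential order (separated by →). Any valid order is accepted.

1. #1 pop() → empty, leaving stack <>
2. #3 push(34), leaving stack <34>
3. #2 pop() → 34, leaving stack <>
4. #4 push(19), leaving stack <19>
5. #5 push(36), leaving stack <19,36>
6. #6 push(96), leaving stack <19,36,96>
7. #7 push(49), leaving stack <19,36,96,49>
8. #8 pop() → 49, leaving stack <19,36,96>
9. #9 pop() → 96, leaving stack <19,36>

#1 → #3 → #2 → #4 → #5 → #6 → #7 → #8 → #9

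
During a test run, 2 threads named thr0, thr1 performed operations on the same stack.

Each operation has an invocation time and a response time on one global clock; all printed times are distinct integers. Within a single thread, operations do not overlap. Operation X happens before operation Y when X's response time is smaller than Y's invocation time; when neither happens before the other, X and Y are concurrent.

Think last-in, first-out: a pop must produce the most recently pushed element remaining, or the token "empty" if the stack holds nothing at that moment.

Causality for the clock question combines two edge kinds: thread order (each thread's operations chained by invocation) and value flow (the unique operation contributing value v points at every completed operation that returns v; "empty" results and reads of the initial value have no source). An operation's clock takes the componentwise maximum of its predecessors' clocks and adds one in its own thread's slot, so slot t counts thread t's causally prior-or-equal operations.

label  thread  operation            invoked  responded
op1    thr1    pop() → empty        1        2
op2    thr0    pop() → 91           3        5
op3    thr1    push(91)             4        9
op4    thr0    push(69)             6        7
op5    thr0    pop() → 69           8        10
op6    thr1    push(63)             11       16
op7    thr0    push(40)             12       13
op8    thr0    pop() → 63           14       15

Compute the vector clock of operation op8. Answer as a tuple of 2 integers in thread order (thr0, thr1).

(5, 3)

VC(op1, invoked at 1): no causal predecessors; +1 on thr1 → (0, 1)
from VC(op1)=(0, 1), op3 (invoked 4) maxes components and bumps thr1 → (0, 2)
from VC(op3)=(0, 2), op6 (invoked 11) maxes components and bumps thr1 → (0, 3)
from VC(op3)=(0, 2), op2 (invoked 3) maxes components and bumps thr0 → (1, 2)
from VC(op2)=(1, 2), op4 (invoked 6) maxes components and bumps thr0 → (2, 2)
from VC(op4)=(2, 2), op5 (invoked 8) maxes components and bumps thr0 → (3, 2)
from VC(op5)=(3, 2), op7 (invoked 12) maxes components and bumps thr0 → (4, 2)
from VC(op6)=(0, 3), VC(op7)=(4, 2), op8 (invoked 14) maxes components and bumps thr0 → (5, 3)
target: VC(op8) = (5, 3)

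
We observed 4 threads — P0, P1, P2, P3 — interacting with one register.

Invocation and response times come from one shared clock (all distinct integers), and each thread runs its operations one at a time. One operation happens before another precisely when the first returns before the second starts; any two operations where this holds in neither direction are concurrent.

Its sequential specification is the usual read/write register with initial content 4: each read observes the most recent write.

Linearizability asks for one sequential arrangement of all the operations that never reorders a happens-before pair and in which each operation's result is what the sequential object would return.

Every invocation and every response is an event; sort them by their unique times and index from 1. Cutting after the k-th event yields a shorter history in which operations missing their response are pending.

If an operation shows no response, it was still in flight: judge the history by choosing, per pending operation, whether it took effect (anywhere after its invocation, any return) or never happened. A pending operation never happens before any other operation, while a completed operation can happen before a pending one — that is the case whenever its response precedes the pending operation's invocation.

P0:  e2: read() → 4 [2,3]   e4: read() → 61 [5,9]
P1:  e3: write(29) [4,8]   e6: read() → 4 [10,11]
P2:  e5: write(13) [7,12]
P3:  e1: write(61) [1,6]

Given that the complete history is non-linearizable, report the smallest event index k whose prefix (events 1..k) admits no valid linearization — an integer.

events 1..10 are linearizable; a witness order is e2, e1, e4, e3:
step 1: e2 read() → 4 — value 4
step 2: e1 write(61) — value 61
step 3: e4 read() → 61 — value 61
step 4: e3 write(29) — value 29
at event 11 (e6's time-11 response) nothing linearizes any more
include/drop combinations of the 1 pending operation (e5) were all tried; none helps
sample order e1, e2, e3, e4, e6 (pending dropped) stalls at step 2 — e2 read() → 4 has no legal effect
sample order e1, e2, e4, e3, e6 (pending dropped) stalls at step 2 — e2 read() → 4 has no legal effect

11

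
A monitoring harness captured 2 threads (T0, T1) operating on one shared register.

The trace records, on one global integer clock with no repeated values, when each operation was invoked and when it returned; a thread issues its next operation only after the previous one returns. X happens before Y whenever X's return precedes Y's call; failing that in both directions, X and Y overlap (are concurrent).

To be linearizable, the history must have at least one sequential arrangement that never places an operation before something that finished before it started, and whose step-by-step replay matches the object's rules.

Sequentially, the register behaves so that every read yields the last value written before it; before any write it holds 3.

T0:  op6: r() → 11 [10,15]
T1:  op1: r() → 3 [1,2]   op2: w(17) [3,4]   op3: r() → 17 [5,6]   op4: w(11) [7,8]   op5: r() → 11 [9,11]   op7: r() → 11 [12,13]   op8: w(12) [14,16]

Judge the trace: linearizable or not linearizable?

linearizable

witness order: op1, op2, op3, op4, op5, op6, op7, op8
1. op1 r() → 3, leaving value 3
2. op2 w(17), leaving value 17
3. op3 r() → 17, leaving value 17
4. op4 w(11), leaving value 11
5. op5 r() → 11, leaving value 11
6. op6 r() → 11, leaving value 11
7. op7 r() → 11, leaving value 11
8. op8 w(12), leaving value 12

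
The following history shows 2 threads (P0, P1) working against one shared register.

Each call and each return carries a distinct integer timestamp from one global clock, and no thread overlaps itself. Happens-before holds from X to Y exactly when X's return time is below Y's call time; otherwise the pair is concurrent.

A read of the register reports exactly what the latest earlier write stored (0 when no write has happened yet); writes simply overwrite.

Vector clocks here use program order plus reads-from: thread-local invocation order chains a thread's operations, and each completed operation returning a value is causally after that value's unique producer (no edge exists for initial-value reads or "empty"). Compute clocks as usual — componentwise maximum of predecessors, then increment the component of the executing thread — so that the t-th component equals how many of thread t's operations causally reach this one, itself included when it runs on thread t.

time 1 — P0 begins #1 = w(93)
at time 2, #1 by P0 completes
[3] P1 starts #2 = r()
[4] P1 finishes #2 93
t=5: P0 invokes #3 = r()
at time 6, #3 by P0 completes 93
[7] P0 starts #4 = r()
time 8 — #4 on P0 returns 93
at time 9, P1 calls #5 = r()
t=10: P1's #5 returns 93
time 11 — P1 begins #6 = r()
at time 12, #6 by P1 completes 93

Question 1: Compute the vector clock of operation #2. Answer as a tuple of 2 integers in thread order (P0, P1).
Answer: (1, 1)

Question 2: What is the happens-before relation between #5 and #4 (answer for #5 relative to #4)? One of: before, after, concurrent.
Answer: after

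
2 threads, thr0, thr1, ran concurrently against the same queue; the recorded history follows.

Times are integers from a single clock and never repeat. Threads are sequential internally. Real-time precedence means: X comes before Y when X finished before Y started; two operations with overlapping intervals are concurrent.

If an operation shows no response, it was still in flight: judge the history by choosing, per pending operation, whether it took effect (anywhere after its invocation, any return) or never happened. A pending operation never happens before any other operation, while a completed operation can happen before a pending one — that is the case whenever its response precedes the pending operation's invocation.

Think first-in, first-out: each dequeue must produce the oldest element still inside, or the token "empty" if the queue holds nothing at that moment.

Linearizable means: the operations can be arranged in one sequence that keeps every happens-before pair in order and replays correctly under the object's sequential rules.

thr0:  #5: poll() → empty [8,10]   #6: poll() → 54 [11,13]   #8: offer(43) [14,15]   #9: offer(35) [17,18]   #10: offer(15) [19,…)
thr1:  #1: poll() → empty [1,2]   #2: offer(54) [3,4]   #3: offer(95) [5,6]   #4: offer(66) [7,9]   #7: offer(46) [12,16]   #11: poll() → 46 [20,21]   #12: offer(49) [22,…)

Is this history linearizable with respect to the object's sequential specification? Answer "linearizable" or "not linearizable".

not linearizable

the violation lands at event 10, #5's response at time 10: events 1..9 linearize, events 1..10 do not
all 2 real-time-respecting orders fail — 5 completed queue operations, no legal replay
one such order, #1, #2, #3, #4, #5, breaks at step 5 where #5 poll() → empty is illegal
one such order, #1, #2, #3, #5, #4, breaks at step 4 where #5 poll() → empty is illegal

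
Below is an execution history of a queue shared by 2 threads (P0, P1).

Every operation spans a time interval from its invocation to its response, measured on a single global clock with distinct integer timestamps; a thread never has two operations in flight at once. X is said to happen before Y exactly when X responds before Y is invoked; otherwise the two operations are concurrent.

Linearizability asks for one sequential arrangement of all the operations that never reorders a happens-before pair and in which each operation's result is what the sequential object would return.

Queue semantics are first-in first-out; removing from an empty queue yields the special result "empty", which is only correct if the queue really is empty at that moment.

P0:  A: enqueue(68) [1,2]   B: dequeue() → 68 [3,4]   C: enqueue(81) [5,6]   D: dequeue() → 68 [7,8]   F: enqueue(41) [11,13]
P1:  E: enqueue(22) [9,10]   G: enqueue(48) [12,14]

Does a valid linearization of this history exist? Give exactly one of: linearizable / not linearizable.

not linearizable

events 1..7 are fine; event 8 — the response of D at time 8 — makes the prefix non-linearizable
exactly one order of the 4 completed ops respects real time; the queue replay fails
sample order A, B, C, D stalls at step 4 — D dequeue() → 68 has no legal effect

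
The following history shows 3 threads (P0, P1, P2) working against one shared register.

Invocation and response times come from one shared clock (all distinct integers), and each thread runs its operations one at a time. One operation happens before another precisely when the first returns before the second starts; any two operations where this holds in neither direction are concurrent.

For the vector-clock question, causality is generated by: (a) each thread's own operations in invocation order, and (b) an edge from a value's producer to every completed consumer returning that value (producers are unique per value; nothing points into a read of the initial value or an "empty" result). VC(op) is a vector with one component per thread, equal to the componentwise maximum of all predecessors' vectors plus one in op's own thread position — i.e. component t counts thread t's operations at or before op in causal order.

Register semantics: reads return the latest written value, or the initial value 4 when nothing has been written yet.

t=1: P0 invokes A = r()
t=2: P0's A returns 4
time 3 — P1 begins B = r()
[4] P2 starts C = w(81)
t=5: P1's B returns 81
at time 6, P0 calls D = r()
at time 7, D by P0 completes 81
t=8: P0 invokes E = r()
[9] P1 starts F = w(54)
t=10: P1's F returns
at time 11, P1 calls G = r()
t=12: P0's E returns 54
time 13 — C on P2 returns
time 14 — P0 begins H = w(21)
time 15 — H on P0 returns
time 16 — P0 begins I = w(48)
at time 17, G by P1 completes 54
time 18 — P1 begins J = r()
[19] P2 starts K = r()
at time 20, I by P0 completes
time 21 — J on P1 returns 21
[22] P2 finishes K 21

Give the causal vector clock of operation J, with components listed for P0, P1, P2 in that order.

invoked at 4, C has no predecessors; its own P2 bump gives (0, 0, 1)
invoked at 1, A has no predecessors; its own P0 bump gives (1, 0, 0)
B (invocation 3): componentwise max over VC(C)=(0, 0, 1), +1 at P1, giving (0, 1, 1)
F (invocation 9): componentwise max over VC(B)=(0, 1, 1), +1 at P1, giving (0, 2, 1)
D (invocation 6): componentwise max over VC(A)=(1, 0, 0), VC(C)=(0, 0, 1), +1 at P0, giving (2, 0, 1)
G (invocation 11): componentwise max over VC(F)=(0, 2, 1), +1 at P1, giving (0, 3, 1)
E (invocation 8): componentwise max over VC(D)=(2, 0, 1), VC(F)=(0, 2, 1), +1 at P0, giving (3, 2, 1)
H (invocation 14): componentwise max over VC(E)=(3, 2, 1), +1 at P0, giving (4, 2, 1)
K (invocation 19): componentwise max over VC(C)=(0, 0, 1), VC(H)=(4, 2, 1), +1 at P2, giving (4, 2, 2)
I (invocation 16): componentwise max over VC(H)=(4, 2, 1), +1 at P0, giving (5, 2, 1)
J (invocation 18): componentwise max over VC(G)=(0, 3, 1), VC(H)=(4, 2, 1), +1 at P1, giving (4, 4, 1)
target: VC(J) = (4, 4, 1)

(4, 4, 1)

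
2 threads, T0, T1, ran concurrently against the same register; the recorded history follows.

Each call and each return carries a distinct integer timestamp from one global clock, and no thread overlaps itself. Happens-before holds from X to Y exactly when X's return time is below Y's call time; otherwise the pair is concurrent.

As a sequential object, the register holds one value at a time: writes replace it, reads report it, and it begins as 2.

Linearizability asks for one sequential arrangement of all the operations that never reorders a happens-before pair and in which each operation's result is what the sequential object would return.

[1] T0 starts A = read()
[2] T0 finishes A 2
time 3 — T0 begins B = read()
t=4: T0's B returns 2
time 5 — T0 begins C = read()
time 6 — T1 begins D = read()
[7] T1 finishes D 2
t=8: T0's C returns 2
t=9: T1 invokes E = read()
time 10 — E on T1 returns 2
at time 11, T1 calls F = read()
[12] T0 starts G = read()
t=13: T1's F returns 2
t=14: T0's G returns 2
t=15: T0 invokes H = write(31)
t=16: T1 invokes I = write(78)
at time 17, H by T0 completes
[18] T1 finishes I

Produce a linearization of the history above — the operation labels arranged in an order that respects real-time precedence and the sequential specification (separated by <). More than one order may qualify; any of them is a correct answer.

A < B < C < D < E < F < G < H < I

1. A read() → 2, leaving value 2
2. B read() → 2, leaving value 2
3. C read() → 2, leaving value 2
4. D read() → 2, leaving value 2
5. E read() → 2, leaving value 2
6. F read() → 2, leaving value 2
7. G read() → 2, leaving value 2
8. H write(31), leaving value 31
9. I write(78), leaving value 78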